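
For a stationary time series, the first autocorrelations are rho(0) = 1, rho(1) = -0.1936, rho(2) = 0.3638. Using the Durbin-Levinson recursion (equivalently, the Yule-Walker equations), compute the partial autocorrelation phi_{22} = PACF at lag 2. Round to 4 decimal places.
\phi_{22} = 0.3390

The PACF at lag k is phi_{kk}, the last component of the solution
to the Yule-Walker system G_k phi = r_k where
  (G_k)_{ij} = rho(|i - j|), (r_k)_i = rho(i), i,j = 1..k.
Equivalently, Durbin-Levinson gives phi_{kk} iteratively:
  phi_{11} = rho(1)
  phi_{kk} = [rho(k) - sum_{j=1..k-1} phi_{k-1,j} rho(k-j)]
            / [1 - sum_{j=1..k-1} phi_{k-1,j} rho(j)],
  phi_{k,j} = phi_{k-1,j} - phi_{kk} phi_{k-1,k-j},  j = 1..k-1.
Step k = 1:
  phi_11 = rho(1) = -0.1936.
Step k = 2:
  phi_22 = [rho(2) - phi_11 rho(1)] / [1 - phi_11 rho(1)] = [0.3638 - (-0.1936)(-0.1936)] / [1 - (-0.1936)(-0.1936)]
         = 0.32631904 / 0.96251904 = 0.339.
Therefore phi_{22} = 0.3390.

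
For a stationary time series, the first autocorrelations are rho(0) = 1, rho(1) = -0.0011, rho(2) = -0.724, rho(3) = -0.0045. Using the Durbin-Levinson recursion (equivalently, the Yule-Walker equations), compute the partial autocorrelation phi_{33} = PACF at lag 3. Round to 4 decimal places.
\phi_{33} = -0.0140

The PACF at lag k is phi_{kk}, the last component of the solution
to the Yule-Walker system G_k phi = r_k where
  (G_k)_{ij} = rho(|i - j|), (r_k)_i = rho(i), i,j = 1..k.
Equivalently, Durbin-Levinson gives phi_{kk} iteratively:
  phi_{11} = rho(1)
  phi_{kk} = [rho(k) - sum_{j=1..k-1} phi_{k-1,j} rho(k-j)]
            / [1 - sum_{j=1..k-1} phi_{k-1,j} rho(j)],
  phi_{k,j} = phi_{k-1,j} - phi_{kk} phi_{k-1,k-j},  j = 1..k-1.
Step k = 1:
  phi_11 = rho(1) = -0.0011.
Step k = 2:
  phi_22 = [rho(2) - phi_11 rho(1)] / [1 - phi_11 rho(1)] = [-0.724 - (-0.0011)(-0.0011)] / [1 - (-0.0011)(-0.0011)]
         = -0.72400121 / 0.99999879 = -0.724002.
  Update: phi_21 = phi_11 - phi_22 phi_11 = -0.0011 - (-0.724002)(-0.0011) = -0.001896.
Step k = 3:
  phi_33 = [rho(3) - phi_21 rho(2) - phi_22 rho(1)] / [1 - phi_21 rho(1) - phi_22 rho(2)]
    numerator   = -0.0045 - (-0.001896)(-0.724) - (-0.724002)(-0.0011) = -0.0066694
    denominator = 1 - (-0.001896)(-0.0011) - (-0.724002)(-0.724) = 0.4758204
  phi_33 = -0.0066694 / 0.4758204 = -0.014.
Therefore phi_{33} = -0.0140.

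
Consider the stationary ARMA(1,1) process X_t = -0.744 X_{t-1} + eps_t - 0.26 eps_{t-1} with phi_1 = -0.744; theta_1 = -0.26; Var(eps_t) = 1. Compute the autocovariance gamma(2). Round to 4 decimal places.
\gamma(2) = 1.9967

Multiply the model equation by X_{t-k} and take expectations. With theta_0 = psi_0 = 1 and psi_j the MA(infinity) weights, this gives
  gamma(k) - sum_i phi_i gamma(k-i) = c_k,
  c_k = sigma^2 * sum_{j=k..q} theta_j psi_{j-k}   (c_k = 0 for k > q),
using gamma(-m) = gamma(m).
psi-weights needed (psi_j = theta_j + sum_i phi_i psi_{j-i}):
  psi_1 = theta_1 + phi_1 = -0.26 + (-0.744) = -1.004
Right-hand sides:
  c_0 = sigma^2 (1 + theta_1 psi_1) = 1 * (1 + (-0.26)(-1.004)) = 1 * 1.26104 = 1.26104
  c_1 = sigma^2 theta_1 = 1 * (-0.26) = -0.26
  c_2 = 0
Equations for k = 0 and k = 1 (AR order 1):
  gamma(0) = phi_1 gamma(1) + c_0
  gamma(1) = phi_1 gamma(0) + c_1
Substituting the second into the first: gamma(0) (1 - phi_1^2) = c_0 + phi_1 c_1, so
  gamma(0) = (c_0 + phi_1 c_1) / (1 - phi_1^2) = (1.26104 + (-0.744)(-0.26)) / (1 - (-0.744)^2) = 1.45448 / 0.446464 = 3.257777.
  gamma(1) = phi_1 gamma(0) + c_1 = (-0.744)(3.257777) + (-0.26) = -2.683786.
For k = 2 (> q): gamma(2) = phi_1 gamma(1) = (-0.744)(-2.683786) = 1.996737.
Therefore gamma(2) = 1.9967 (to 4 decimal places).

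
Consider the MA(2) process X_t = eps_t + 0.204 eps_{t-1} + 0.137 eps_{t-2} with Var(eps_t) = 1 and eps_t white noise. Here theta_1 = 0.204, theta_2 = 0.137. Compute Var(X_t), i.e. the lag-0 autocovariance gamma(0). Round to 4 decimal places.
\gamma(0) = 1.0604

For an MA(q) process X_t = eps_t + sum_i theta_i eps_{t-i} with
Var(eps_t) = sigma^2, the variance is
  gamma(0) = sigma^2 * (1 + sum_i theta_i^2).
  sum_i theta_i^2 = (0.204)^2 + (0.137)^2 = 0.041616 + 0.018769 = 0.060385.
  gamma(0) = 1 * (1 + 0.060385) = 1 * 1.060385 = 1.060385, which rounds to 1.0604.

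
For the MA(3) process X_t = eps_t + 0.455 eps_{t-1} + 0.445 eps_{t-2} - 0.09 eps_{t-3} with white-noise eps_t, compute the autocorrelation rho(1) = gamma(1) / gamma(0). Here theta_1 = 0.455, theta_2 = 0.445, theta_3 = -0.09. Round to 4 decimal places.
\rho(1) = 0.4369

For an MA(q) process with theta_0 = 1, the autocovariance is
  gamma(k) = sigma^2 * sum_{i=0..q-k} theta_i * theta_{i+k},
and rho(k) = gamma(k) / gamma(0). Sigma^2 cancels.
  numerator   = (1)*(0.455) + (0.455)*(0.445) + (0.445)*(-0.09) = 0.617425.
  denominator = (1)^2 + (0.455)^2 + (0.445)^2 + (-0.09)^2 = 1.41315.
  rho(1) = 0.617425 / 1.41315 = 0.4369.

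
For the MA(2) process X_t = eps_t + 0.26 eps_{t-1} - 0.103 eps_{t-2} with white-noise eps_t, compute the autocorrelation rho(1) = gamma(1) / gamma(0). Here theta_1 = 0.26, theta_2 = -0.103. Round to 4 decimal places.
\rho(1) = 0.2163

For an MA(q) process with theta_0 = 1, the autocovariance is
  gamma(k) = sigma^2 * sum_{i=0..q-k} theta_i * theta_{i+k},
and rho(k) = gamma(k) / gamma(0). Sigma^2 cancels.
  numerator   = (1)*(0.26) + (0.26)*(-0.103) = 0.23322.
  denominator = (1)^2 + (0.26)^2 + (-0.103)^2 = 1.078209.
  rho(1) = 0.23322 / 1.078209 = 0.2163.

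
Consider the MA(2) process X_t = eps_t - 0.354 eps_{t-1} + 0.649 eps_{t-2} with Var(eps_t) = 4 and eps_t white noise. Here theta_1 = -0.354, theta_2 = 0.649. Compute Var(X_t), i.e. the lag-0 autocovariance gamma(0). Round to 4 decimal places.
\gamma(0) = 6.1861

For an MA(q) process X_t = eps_t + sum_i theta_i eps_{t-i} with
Var(eps_t) = sigma^2, the variance is
  gamma(0) = sigma^2 * (1 + sum_i theta_i^2).
  sum_i theta_i^2 = (-0.354)^2 + (0.649)^2 = 0.125316 + 0.421201 = 0.546517.
  gamma(0) = 4 * (1 + 0.546517) = 4 * 1.546517 = 6.186068, which rounds to 6.1861.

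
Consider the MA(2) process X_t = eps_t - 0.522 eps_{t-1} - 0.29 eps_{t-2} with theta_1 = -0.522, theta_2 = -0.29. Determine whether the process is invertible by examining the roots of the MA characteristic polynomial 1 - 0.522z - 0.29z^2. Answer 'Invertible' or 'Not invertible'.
\text{Invertible}

The MA(q) characteristic polynomial is P(z) = 1 - 0.522z - 0.29z^2.
Invertibility requires all roots to lie outside the unit circle, i.e. |z| > 1 for every root.
Set 1 + (-0.522) z + (-0.29) z^2 = 0, i.e. a z^2 + b z + c = 0 with a = -0.29, b = -0.522, c = 1.
Discriminant D = b^2 - 4ac = (-0.522)^2 - 4*(-0.29)*1 = 0.272484 - (-1.16) = 1.432484.
D >= 0, so the roots are real: z = (-b +/- sqrt(D)) / (2a) = (0.522 +/- 1.196864) / (-0.58).
  z_1 = (0.522 + 1.196864) / (-0.58) = -2.9636,   |z_1| = 2.9636.
  z_2 = (0.522 - 1.196864) / (-0.58) = 1.1636,   |z_2| = 1.1636.
Moduli of all roots: 2.9636, 1.1636.
All moduli strictly greater than 1? Yes.
Verdict: Invertible.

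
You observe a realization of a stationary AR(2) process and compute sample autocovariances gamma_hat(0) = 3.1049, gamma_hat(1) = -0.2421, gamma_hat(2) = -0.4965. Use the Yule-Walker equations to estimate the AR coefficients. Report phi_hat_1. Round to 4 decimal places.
\hat\phi_{1} = -0.0910

The Yule-Walker equations for an AR(p) process read, in matrix form,
  Gamma_p phi = r_p,   with   (Gamma_p)_{ij} = gamma(|i - j|),
                       (r_p)_i = gamma(i),   i,j = 1..p.
Substitute the sample gammas (Toeplitz matrix and right-hand side of size 2):
  Gamma_p = [[3.1049, -0.2421], [-0.2421, 3.1049]]
  r_p     = [-0.2421, -0.4965]
Written out:
  3.1049 phi_1 - 0.2421 phi_2 = -0.2421
  -0.2421 phi_1 + 3.1049 phi_2 = -0.4965
Solve by Cramer's rule:
  det = gamma(0)^2 - gamma(1)^2 = (3.1049)^2 - (-0.2421)^2 = 9.64040401 - 0.05861241 = 9.5817916
  phi_hat_1 = [gamma(1) gamma(0) - gamma(1) gamma(2)] / det = [(-0.2421)(3.1049) - (-0.2421)(-0.4965)] / 9.5817916 = -0.87189894 / 9.5817916 = -0.091
  phi_hat_2 = [gamma(0) gamma(2) - gamma(1)^2] / det = [(3.1049)(-0.4965) - (-0.2421)^2] / 9.5817916 = -1.60019526 / 9.5817916 = -0.167
So phi_hat = [-0.0910, -0.1670].
Therefore phi_hat_1 = -0.0910.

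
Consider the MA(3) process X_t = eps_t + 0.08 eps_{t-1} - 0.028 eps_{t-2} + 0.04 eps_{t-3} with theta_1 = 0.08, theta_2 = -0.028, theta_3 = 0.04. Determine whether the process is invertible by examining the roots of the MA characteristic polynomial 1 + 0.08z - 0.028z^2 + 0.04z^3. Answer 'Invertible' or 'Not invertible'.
\text{Invertible}

The MA(q) characteristic polynomial is P(z) = 1 + 0.08z - 0.028z^2 + 0.04z^3.
Invertibility requires all roots to lie outside the unit circle, i.e. |z| > 1 for every root.
Degree 3: look for a simple real root z0 first, then factor out (1 - z/z0) and solve the remaining quadratic.
Testing z0 = -2.5: P(-2.5) = 1 + (0.08)(-2.5) + (-0.028)(-2.5)^2 + (0.04)(-2.5)^3
  = 1 + (-0.2) + (-0.175) + (-0.625) = 0.  So z_0 = -2.5 is a root, |z_0| = 2.5.
Divide out the factor (1 + 0.4 z) = (1 - z/z0) (since 1/z0 = -0.4):
  P(z) = (1 + 0.4 z)(1 + (-0.32) z + (0.1) z^2)
  [check: z-coef -0.32 - (-0.4) = 0.08; z^2-coef 0.1 - (-0.4)(-0.32) = -0.028; z^3-coef -(-0.4)(0.1) = 0.04.]
Remaining roots from the quadratic factor 1 + (-0.32) z + (0.1) z^2:
  Set 1 + (-0.32) z + (0.1) z^2 = 0, i.e. a z^2 + b z + c = 0 with a = 0.1, b = -0.32, c = 1.
  Discriminant D = b^2 - 4ac = (-0.32)^2 - 4*(0.1)*1 = 0.1024 - (0.4) = -0.2976.
  D < 0, so the roots are the complex-conjugate pair z = (-b +/- i sqrt(-D)) / (2a) = 1.6 +/- 2.7276i.
  For a conjugate pair |z|^2 = z * conj(z) = (product of roots) = c/a = 1/(0.1) = 10, so |z| = sqrt(10) = 3.1623 for both roots.
Moduli of all roots: 2.5000, 3.1623, 3.1623.
All moduli strictly greater than 1? Yes.
Verdict: Invertible.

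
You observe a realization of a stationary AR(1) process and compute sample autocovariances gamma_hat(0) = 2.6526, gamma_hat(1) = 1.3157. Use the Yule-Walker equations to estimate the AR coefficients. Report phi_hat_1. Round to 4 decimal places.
\hat\phi_{1} = 0.4960

The Yule-Walker equations for an AR(p) process read, in matrix form,
  Gamma_p phi = r_p,   with   (Gamma_p)_{ij} = gamma(|i - j|),
                       (r_p)_i = gamma(i),   i,j = 1..p.
Substitute the sample gammas (Toeplitz matrix and right-hand side of size 1):
  Gamma_p = [[2.6526]]
  r_p     = [1.3157]
With p = 1 this is the single equation gamma(0) phi_1 = gamma(1):
  phi_hat_1 = gamma(1) / gamma(0) = 1.3157 / 2.6526 = 0.4960.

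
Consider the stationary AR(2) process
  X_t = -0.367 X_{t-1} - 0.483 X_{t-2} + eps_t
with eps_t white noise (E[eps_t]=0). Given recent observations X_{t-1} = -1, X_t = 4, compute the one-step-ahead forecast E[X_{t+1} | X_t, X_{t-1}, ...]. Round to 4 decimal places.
E[X_{t+1} \mid \mathcal F_t] = -0.9850

For an AR(p) model X_t = c + sum_i phi_i X_{t-i} + eps_t, the
one-step-ahead conditional mean is
  E[X_{t+1} | X_t, ...] = c + sum_i phi_i X_{t+1-i}.
Substitute known values:
  E[X_{t+1} | ...] = (-0.367) * (4) + (-0.483) * (-1)
                   = -0.9850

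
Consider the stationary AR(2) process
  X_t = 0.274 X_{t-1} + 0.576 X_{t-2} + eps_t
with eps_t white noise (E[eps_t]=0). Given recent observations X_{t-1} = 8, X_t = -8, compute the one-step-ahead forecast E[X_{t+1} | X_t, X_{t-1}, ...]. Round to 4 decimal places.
E[X_{t+1} \mid \mathcal F_t] = 2.4160

For an AR(p) model X_t = c + sum_i phi_i X_{t-i} + eps_t, the
one-step-ahead conditional mean is
  E[X_{t+1} | X_t, ...] = c + sum_i phi_i X_{t+1-i}.
Substitute known values:
  E[X_{t+1} | ...] = (0.274) * (-8) + (0.576) * (8)
                   = 2.4160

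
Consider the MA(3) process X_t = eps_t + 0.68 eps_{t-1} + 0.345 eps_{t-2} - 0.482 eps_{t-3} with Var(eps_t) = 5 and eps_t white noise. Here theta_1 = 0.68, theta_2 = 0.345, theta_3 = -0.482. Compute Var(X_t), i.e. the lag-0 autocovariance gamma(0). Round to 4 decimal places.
\gamma(0) = 9.0687

For an MA(q) process X_t = eps_t + sum_i theta_i eps_{t-i} with
Var(eps_t) = sigma^2, the variance is
  gamma(0) = sigma^2 * (1 + sum_i theta_i^2).
  sum_i theta_i^2 = (0.68)^2 + (0.345)^2 + (-0.482)^2 = 0.4624 + 0.119025 + 0.232324 = 0.813749.
  gamma(0) = 5 * (1 + 0.813749) = 5 * 1.813749 = 9.068745, which rounds to 9.0687.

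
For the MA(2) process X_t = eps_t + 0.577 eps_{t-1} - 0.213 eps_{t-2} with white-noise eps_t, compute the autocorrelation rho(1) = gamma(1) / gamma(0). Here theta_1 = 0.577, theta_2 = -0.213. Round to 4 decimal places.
\rho(1) = 0.3295

For an MA(q) process with theta_0 = 1, the autocovariance is
  gamma(k) = sigma^2 * sum_{i=0..q-k} theta_i * theta_{i+k},
and rho(k) = gamma(k) / gamma(0). Sigma^2 cancels.
  numerator   = (1)*(0.577) + (0.577)*(-0.213) = 0.454099.
  denominator = (1)^2 + (0.577)^2 + (-0.213)^2 = 1.378298.
  rho(1) = 0.454099 / 1.378298 = 0.3295.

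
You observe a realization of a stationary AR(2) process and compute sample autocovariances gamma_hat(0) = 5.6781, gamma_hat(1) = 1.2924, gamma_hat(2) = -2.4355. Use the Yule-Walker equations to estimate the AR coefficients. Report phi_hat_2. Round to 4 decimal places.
\hat\phi_{2} = -0.5070

The Yule-Walker equations for an AR(p) process read, in matrix form,
  Gamma_p phi = r_p,   with   (Gamma_p)_{ij} = gamma(|i - j|),
                       (r_p)_i = gamma(i),   i,j = 1..p.
Substitute the sample gammas (Toeplitz matrix and right-hand side of size 2):
  Gamma_p = [[5.6781, 1.2924], [1.2924, 5.6781]]
  r_p     = [1.2924, -2.4355]
Written out:
  5.6781 phi_1 + 1.2924 phi_2 = 1.2924
  1.2924 phi_1 + 5.6781 phi_2 = -2.4355
Solve by Cramer's rule:
  det = gamma(0)^2 - gamma(1)^2 = (5.6781)^2 - (1.2924)^2 = 32.24081961 - 1.67029776 = 30.57052185
  phi_hat_1 = [gamma(1) gamma(0) - gamma(1) gamma(2)] / det = [(1.2924)(5.6781) - (1.2924)(-2.4355)] / 30.57052185 = 10.48601664 / 30.57052185 = 0.343
  phi_hat_2 = [gamma(0) gamma(2) - gamma(1)^2] / det = [(5.6781)(-2.4355) - (1.2924)^2] / 30.57052185 = -15.49931031 / 30.57052185 = -0.507
So phi_hat = [0.3430, -0.5070].
Therefore phi_hat_2 = -0.5070.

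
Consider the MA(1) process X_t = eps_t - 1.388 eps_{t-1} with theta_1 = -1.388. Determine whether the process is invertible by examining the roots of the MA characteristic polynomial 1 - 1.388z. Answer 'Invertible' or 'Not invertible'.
\text{Not invertible}

The MA(q) characteristic polynomial is P(z) = 1 - 1.388z.
Invertibility requires all roots to lie outside the unit circle, i.e. |z| > 1 for every root.
This is linear in z: 1 + (-1.388) z = 0  =>  z = -1/(-1.388) = 0.720461,  |z| = 0.720461.
Moduli of all roots: 0.7205.
All moduli strictly greater than 1? No.
Verdict: Not invertible.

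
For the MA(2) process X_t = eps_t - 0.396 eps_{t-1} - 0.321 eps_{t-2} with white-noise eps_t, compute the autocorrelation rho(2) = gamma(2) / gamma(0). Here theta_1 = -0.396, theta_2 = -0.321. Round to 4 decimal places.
\rho(2) = -0.2548

For an MA(q) process with theta_0 = 1, the autocovariance is
  gamma(k) = sigma^2 * sum_{i=0..q-k} theta_i * theta_{i+k},
and rho(k) = gamma(k) / gamma(0). Sigma^2 cancels.
  numerator   = (1)*(-0.321) = -0.321.
  denominator = (1)^2 + (-0.396)^2 + (-0.321)^2 = 1.259857.
  rho(2) = -0.321 / 1.259857 = -0.2548.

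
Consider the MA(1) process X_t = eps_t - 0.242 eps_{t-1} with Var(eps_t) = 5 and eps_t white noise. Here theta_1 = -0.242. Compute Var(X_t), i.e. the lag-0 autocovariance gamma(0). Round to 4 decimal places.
\gamma(0) = 5.2928

For an MA(q) process X_t = eps_t + sum_i theta_i eps_{t-i} with
Var(eps_t) = sigma^2, the variance is
  gamma(0) = sigma^2 * (1 + sum_i theta_i^2).
  sum_i theta_i^2 = (-0.242)^2 = 0.058564.
  gamma(0) = 5 * (1 + 0.058564) = 5 * 1.058564 = 5.29282, which rounds to 5.2928.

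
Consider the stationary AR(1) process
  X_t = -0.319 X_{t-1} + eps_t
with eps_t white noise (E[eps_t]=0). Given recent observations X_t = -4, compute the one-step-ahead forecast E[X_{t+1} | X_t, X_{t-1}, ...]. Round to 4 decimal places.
E[X_{t+1} \mid \mathcal F_t] = 1.2760

For an AR(p) model X_t = c + sum_i phi_i X_{t-i} + eps_t, the
one-step-ahead conditional mean is
  E[X_{t+1} | X_t, ...] = c + sum_i phi_i X_{t+1-i}.
Substitute known values:
  E[X_{t+1} | ...] = (-0.319) * (-4)
                   = 1.2760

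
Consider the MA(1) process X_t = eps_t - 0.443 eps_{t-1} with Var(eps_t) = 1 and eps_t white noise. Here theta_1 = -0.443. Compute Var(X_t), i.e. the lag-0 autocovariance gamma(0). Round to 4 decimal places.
\gamma(0) = 1.1962

For an MA(q) process X_t = eps_t + sum_i theta_i eps_{t-i} with
Var(eps_t) = sigma^2, the variance is
  gamma(0) = sigma^2 * (1 + sum_i theta_i^2).
  sum_i theta_i^2 = (-0.443)^2 = 0.196249.
  gamma(0) = 1 * (1 + 0.196249) = 1 * 1.196249 = 1.196249, which rounds to 1.1962.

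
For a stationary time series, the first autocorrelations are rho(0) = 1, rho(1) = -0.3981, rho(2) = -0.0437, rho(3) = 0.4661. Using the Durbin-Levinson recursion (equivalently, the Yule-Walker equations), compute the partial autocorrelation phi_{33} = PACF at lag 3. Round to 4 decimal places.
\phi_{33} = 0.4400

The PACF at lag k is phi_{kk}, the last component of the solution
to the Yule-Walker system G_k phi = r_k where
  (G_k)_{ij} = rho(|i - j|), (r_k)_i = rho(i), i,j = 1..k.
Equivalently, Durbin-Levinson gives phi_{kk} iteratively:
  phi_{11} = rho(1)
  phi_{kk} = [rho(k) - sum_{j=1..k-1} phi_{k-1,j} rho(k-j)]
            / [1 - sum_{j=1..k-1} phi_{k-1,j} rho(j)],
  phi_{k,j} = phi_{k-1,j} - phi_{kk} phi_{k-1,k-j},  j = 1..k-1.
Step k = 1:
  phi_11 = rho(1) = -0.3981.
Step k = 2:
  phi_22 = [rho(2) - phi_11 rho(1)] / [1 - phi_11 rho(1)] = [-0.0437 - (-0.3981)(-0.3981)] / [1 - (-0.3981)(-0.3981)]
         = -0.20218361 / 0.84151639 = -0.240261.
  Update: phi_21 = phi_11 - phi_22 phi_11 = -0.3981 - (-0.240261)(-0.3981) = -0.493748.
Step k = 3:
  phi_33 = [rho(3) - phi_21 rho(2) - phi_22 rho(1)] / [1 - phi_21 rho(1) - phi_22 rho(2)]
    numerator   = 0.4661 - (-0.493748)(-0.0437) - (-0.240261)(-0.3981) = 0.34887529
    denominator = 1 - (-0.493748)(-0.3981) - (-0.240261)(-0.0437) = 0.79293954
  phi_33 = 0.34887529 / 0.79293954 = 0.44.
Therefore phi_{33} = 0.4400.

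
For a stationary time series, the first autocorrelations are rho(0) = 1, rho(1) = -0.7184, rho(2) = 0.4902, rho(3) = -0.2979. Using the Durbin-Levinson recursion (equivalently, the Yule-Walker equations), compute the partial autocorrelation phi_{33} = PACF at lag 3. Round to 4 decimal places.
\phi_{33} = 0.0718

The PACF at lag k is phi_{kk}, the last component of the solution
to the Yule-Walker system G_k phi = r_k where
  (G_k)_{ij} = rho(|i - j|), (r_k)_i = rho(i), i,j = 1..k.
Equivalently, Durbin-Levinson gives phi_{kk} iteratively:
  phi_{11} = rho(1)
  phi_{kk} = [rho(k) - sum_{j=1..k-1} phi_{k-1,j} rho(k-j)]
            / [1 - sum_{j=1..k-1} phi_{k-1,j} rho(j)],
  phi_{k,j} = phi_{k-1,j} - phi_{kk} phi_{k-1,k-j},  j = 1..k-1.
Step k = 1:
  phi_11 = rho(1) = -0.7184.
Step k = 2:
  phi_22 = [rho(2) - phi_11 rho(1)] / [1 - phi_11 rho(1)] = [0.4902 - (-0.7184)(-0.7184)] / [1 - (-0.7184)(-0.7184)]
         = -0.02589856 / 0.48390144 = -0.05352.
  Update: phi_21 = phi_11 - phi_22 phi_11 = -0.7184 - (-0.05352)(-0.7184) = -0.756849.
Step k = 3:
  phi_33 = [rho(3) - phi_21 rho(2) - phi_22 rho(1)] / [1 - phi_21 rho(1) - phi_22 rho(2)]
    numerator   = -0.2979 - (-0.756849)(0.4902) - (-0.05352)(-0.7184) = 0.03465838
    denominator = 1 - (-0.756849)(-0.7184) - (-0.05352)(0.4902) = 0.48251534
  phi_33 = 0.03465838 / 0.48251534 = 0.0718.
Therefore phi_{33} = 0.0718.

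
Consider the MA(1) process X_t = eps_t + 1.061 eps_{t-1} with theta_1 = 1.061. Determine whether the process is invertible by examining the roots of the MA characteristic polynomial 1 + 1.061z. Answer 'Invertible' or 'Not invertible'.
\text{Not invertible}

The MA(q) characteristic polynomial is P(z) = 1 + 1.061z.
Invertibility requires all roots to lie outside the unit circle, i.e. |z| > 1 for every root.
This is linear in z: 1 + (1.061) z = 0  =>  z = -1/(1.061) = -0.942507,  |z| = 0.942507.
Moduli of all roots: 0.9425.
All moduli strictly greater than 1? No.
Verdict: Not invertible.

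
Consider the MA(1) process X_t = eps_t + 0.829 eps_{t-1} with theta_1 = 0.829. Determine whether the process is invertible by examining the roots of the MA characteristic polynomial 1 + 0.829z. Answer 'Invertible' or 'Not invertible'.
\text{Invertible}

The MA(q) characteristic polynomial is P(z) = 1 + 0.829z.
Invertibility requires all roots to lie outside the unit circle, i.e. |z| > 1 for every root.
This is linear in z: 1 + (0.829) z = 0  =>  z = -1/(0.829) = -1.206273,  |z| = 1.206273.
Moduli of all roots: 1.2063.
All moduli strictly greater than 1? Yes.
Verdict: Invertible.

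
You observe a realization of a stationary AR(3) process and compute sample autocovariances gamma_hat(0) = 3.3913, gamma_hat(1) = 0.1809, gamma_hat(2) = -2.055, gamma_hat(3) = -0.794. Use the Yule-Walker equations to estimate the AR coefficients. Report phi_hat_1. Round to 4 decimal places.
\hat\phi_{1} = -0.0600

The Yule-Walker equations for an AR(p) process read, in matrix form,
  Gamma_p phi = r_p,   with   (Gamma_p)_{ij} = gamma(|i - j|),
                       (r_p)_i = gamma(i),   i,j = 1..p.
Substitute the sample gammas (Toeplitz matrix and right-hand side of size 3):
  Gamma_p = [[3.3913, 0.1809, -2.055], [0.1809, 3.3913, 0.1809], [-2.055, 0.1809, 3.3913]]
  r_p     = [0.1809, -2.055, -0.794]
Written out (R1..R3):
  (R1) 3.3913 phi_1 + 0.1809 phi_2 - 2.055 phi_3 = 0.1809
  (R2) 0.1809 phi_1 + 3.3913 phi_2 + 0.1809 phi_3 = -2.055
  (R3) -2.055 phi_1 + 0.1809 phi_2 + 3.3913 phi_3 = -0.794
Gaussian elimination:
  R2 <- R2 - (0.1809/3.3913) R1 = R2 - (0.053342) R1:  3.38165 phi_2 + 0.290519 phi_3 = -2.06465
  R3 <- R3 - (-2.055/3.3913) R1 = R3 - (-0.605962) R1:  0.290519 phi_2 + 2.146047 phi_3 = -0.684381
  R3 <- R3 - (0.290519/3.38165) R2 = R3 - (0.08591) R2:  2.121089 phi_3 = -0.507007
Back-substitution:
  phi_hat_3 = -0.507007 / 2.121089 = -0.239031
  phi_hat_2 = (-2.06465 - (0.290519)(-0.239031)) / 3.38165 = -0.59001
  phi_hat_1 = (0.1809 - (0.1809)(-0.59001) - (-2.055)(-0.239031)) / 3.3913 = -0.060029
So phi_hat = [-0.0600, -0.5900, -0.2390].
Therefore phi_hat_1 = -0.0600.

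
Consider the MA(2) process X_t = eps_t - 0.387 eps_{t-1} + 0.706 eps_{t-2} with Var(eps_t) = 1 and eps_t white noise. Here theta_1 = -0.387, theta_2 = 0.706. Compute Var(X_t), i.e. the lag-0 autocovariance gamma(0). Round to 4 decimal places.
\gamma(0) = 1.6482

For an MA(q) process X_t = eps_t + sum_i theta_i eps_{t-i} with
Var(eps_t) = sigma^2, the variance is
  gamma(0) = sigma^2 * (1 + sum_i theta_i^2).
  sum_i theta_i^2 = (-0.387)^2 + (0.706)^2 = 0.149769 + 0.498436 = 0.648205.
  gamma(0) = 1 * (1 + 0.648205) = 1 * 1.648205 = 1.648205, which rounds to 1.6482.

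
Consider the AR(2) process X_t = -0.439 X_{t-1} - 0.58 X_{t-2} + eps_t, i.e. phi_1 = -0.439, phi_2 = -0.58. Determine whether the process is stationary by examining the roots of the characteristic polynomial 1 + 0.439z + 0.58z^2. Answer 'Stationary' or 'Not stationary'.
\text{Stationary}

The AR(p) characteristic polynomial is P(z) = 1 + 0.439z + 0.58z^2.
Stationarity requires all roots to lie outside the unit circle, i.e. |z| > 1 for every root.
Set 1 + (0.439) z + (0.58) z^2 = 0, i.e. a z^2 + b z + c = 0 with a = 0.58, b = 0.439, c = 1.
Discriminant D = b^2 - 4ac = (0.439)^2 - 4*(0.58)*1 = 0.192721 - (2.32) = -2.127279.
D < 0, so the roots are the complex-conjugate pair z = (-b +/- i sqrt(-D)) / (2a) = -0.3784 +/- 1.2573i.
For a conjugate pair |z|^2 = z * conj(z) = (product of roots) = c/a = 1/(0.58) = 1.724138, so |z| = sqrt(1.724138) = 1.3131 for both roots.
Moduli of all roots: 1.3131, 1.3131.
All moduli strictly greater than 1? Yes.
Verdict: Stationary.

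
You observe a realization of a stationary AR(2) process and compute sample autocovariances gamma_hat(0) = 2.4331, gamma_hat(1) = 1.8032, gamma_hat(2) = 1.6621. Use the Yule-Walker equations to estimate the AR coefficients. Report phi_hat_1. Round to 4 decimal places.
\hat\phi_{1} = 0.5210

The Yule-Walker equations for an AR(p) process read, in matrix form,
  Gamma_p phi = r_p,   with   (Gamma_p)_{ij} = gamma(|i - j|),
                       (r_p)_i = gamma(i),   i,j = 1..p.
Substitute the sample gammas (Toeplitz matrix and right-hand side of size 2):
  Gamma_p = [[2.4331, 1.8032], [1.8032, 2.4331]]
  r_p     = [1.8032, 1.6621]
Written out:
  2.4331 phi_1 + 1.8032 phi_2 = 1.8032
  1.8032 phi_1 + 2.4331 phi_2 = 1.6621
Solve by Cramer's rule:
  det = gamma(0)^2 - gamma(1)^2 = (2.4331)^2 - (1.8032)^2 = 5.91997561 - 3.25153024 = 2.66844537
  phi_hat_1 = [gamma(1) gamma(0) - gamma(1) gamma(2)] / det = [(1.8032)(2.4331) - (1.8032)(1.6621)] / 2.66844537 = 1.3902672 / 2.66844537 = 0.521
  phi_hat_2 = [gamma(0) gamma(2) - gamma(1)^2] / det = [(2.4331)(1.6621) - (1.8032)^2] / 2.66844537 = 0.79252527 / 2.66844537 = 0.297
So phi_hat = [0.5210, 0.2970].
Therefore phi_hat_1 = 0.5210.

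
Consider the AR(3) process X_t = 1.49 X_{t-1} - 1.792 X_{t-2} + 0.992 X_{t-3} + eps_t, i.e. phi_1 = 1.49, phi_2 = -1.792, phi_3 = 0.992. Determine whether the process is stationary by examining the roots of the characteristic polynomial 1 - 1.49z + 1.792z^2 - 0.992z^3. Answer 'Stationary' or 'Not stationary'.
\text{Not stationary}

The AR(p) characteristic polynomial is P(z) = 1 - 1.49z + 1.792z^2 - 0.992z^3.
Stationarity requires all roots to lie outside the unit circle, i.e. |z| > 1 for every root.
Degree 3: look for a simple real root z0 first, then factor out (1 - z/z0) and solve the remaining quadratic.
Testing z0 = 1.25: P(1.25) = 1 + (-1.49)(1.25) + (1.792)(1.25)^2 + (-0.992)(1.25)^3
  = 1 + (-1.8625) + (2.8) + (-1.9375) = 0.  So z_0 = 1.25 is a root, |z_0| = 1.25.
Divide out the factor (1 - 0.8 z) = (1 - z/z0) (since 1/z0 = 0.8):
  P(z) = (1 - 0.8 z)(1 + (-0.69) z + (1.24) z^2)
  [check: z-coef -0.69 - (0.8) = -1.49; z^2-coef 1.24 - (0.8)(-0.69) = 1.792; z^3-coef -(0.8)(1.24) = -0.992.]
Remaining roots from the quadratic factor 1 + (-0.69) z + (1.24) z^2:
  Set 1 + (-0.69) z + (1.24) z^2 = 0, i.e. a z^2 + b z + c = 0 with a = 1.24, b = -0.69, c = 1.
  Discriminant D = b^2 - 4ac = (-0.69)^2 - 4*(1.24)*1 = 0.4761 - (4.96) = -4.4839.
  D < 0, so the roots are the complex-conjugate pair z = (-b +/- i sqrt(-D)) / (2a) = 0.2782 +/- 0.8538i.
  For a conjugate pair |z|^2 = z * conj(z) = (product of roots) = c/a = 1/(1.24) = 0.806452, so |z| = sqrt(0.806452) = 0.898 for both roots.
Moduli of all roots: 1.2500, 0.8980, 0.8980.
All moduli strictly greater than 1? No.
Verdict: Not stationary.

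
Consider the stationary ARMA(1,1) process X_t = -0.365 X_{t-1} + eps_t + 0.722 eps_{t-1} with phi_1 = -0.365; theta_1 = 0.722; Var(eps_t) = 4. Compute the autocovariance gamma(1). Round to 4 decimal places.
\gamma(1) = 1.2133

Multiply the model equation by X_{t-k} and take expectations. With theta_0 = psi_0 = 1 and psi_j the MA(infinity) weights, this gives
  gamma(k) - sum_i phi_i gamma(k-i) = c_k,
  c_k = sigma^2 * sum_{j=k..q} theta_j psi_{j-k}   (c_k = 0 for k > q),
using gamma(-m) = gamma(m).
psi-weights needed (psi_j = theta_j + sum_i phi_i psi_{j-i}):
  psi_1 = theta_1 + phi_1 = 0.722 + (-0.365) = 0.357
Right-hand sides:
  c_0 = sigma^2 (1 + theta_1 psi_1) = 4 * (1 + (0.722)(0.357)) = 4 * 1.257754 = 5.031016
  c_1 = sigma^2 theta_1 = 4 * (0.722) = 2.888
  c_2 = 0
Equations for k = 0 and k = 1 (AR order 1):
  gamma(0) = phi_1 gamma(1) + c_0
  gamma(1) = phi_1 gamma(0) + c_1
Substituting the second into the first: gamma(0) (1 - phi_1^2) = c_0 + phi_1 c_1, so
  gamma(0) = (c_0 + phi_1 c_1) / (1 - phi_1^2) = (5.031016 + (-0.365)(2.888)) / (1 - (-0.365)^2) = 3.976896 / 0.866775 = 4.588153.
  gamma(1) = phi_1 gamma(0) + c_1 = (-0.365)(4.588153) + (2.888) = 1.213324.
Therefore gamma(1) = 1.2133 (to 4 decimal places).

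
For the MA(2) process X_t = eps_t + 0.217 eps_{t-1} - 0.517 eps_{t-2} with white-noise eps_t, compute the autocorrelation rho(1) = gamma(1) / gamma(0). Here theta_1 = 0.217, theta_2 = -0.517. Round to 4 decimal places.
\rho(1) = 0.0797

For an MA(q) process with theta_0 = 1, the autocovariance is
  gamma(k) = sigma^2 * sum_{i=0..q-k} theta_i * theta_{i+k},
and rho(k) = gamma(k) / gamma(0). Sigma^2 cancels.
  numerator   = (1)*(0.217) + (0.217)*(-0.517) = 0.104811.
  denominator = (1)^2 + (0.217)^2 + (-0.517)^2 = 1.314378.
  rho(1) = 0.104811 / 1.314378 = 0.0797.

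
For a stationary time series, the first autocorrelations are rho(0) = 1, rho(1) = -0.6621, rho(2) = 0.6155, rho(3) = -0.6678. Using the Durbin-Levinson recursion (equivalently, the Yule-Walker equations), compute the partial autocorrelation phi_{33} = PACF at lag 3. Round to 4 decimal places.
\phi_{33} = -0.3559

The PACF at lag k is phi_{kk}, the last component of the solution
to the Yule-Walker system G_k phi = r_k where
  (G_k)_{ij} = rho(|i - j|), (r_k)_i = rho(i), i,j = 1..k.
Equivalently, Durbin-Levinson gives phi_{kk} iteratively:
  phi_{11} = rho(1)
  phi_{kk} = [rho(k) - sum_{j=1..k-1} phi_{k-1,j} rho(k-j)]
            / [1 - sum_{j=1..k-1} phi_{k-1,j} rho(j)],
  phi_{k,j} = phi_{k-1,j} - phi_{kk} phi_{k-1,k-j},  j = 1..k-1.
Step k = 1:
  phi_11 = rho(1) = -0.6621.
Step k = 2:
  phi_22 = [rho(2) - phi_11 rho(1)] / [1 - phi_11 rho(1)] = [0.6155 - (-0.6621)(-0.6621)] / [1 - (-0.6621)(-0.6621)]
         = 0.17712359 / 0.56162359 = 0.315378.
  Update: phi_21 = phi_11 - phi_22 phi_11 = -0.6621 - (0.315378)(-0.6621) = -0.453288.
Step k = 3:
  phi_33 = [rho(3) - phi_21 rho(2) - phi_22 rho(1)] / [1 - phi_21 rho(1) - phi_22 rho(2)]
    numerator   = -0.6678 - (-0.453288)(0.6155) - (0.315378)(-0.6621) = -0.17998938
    denominator = 1 - (-0.453288)(-0.6621) - (0.315378)(0.6155) = 0.50576275
  phi_33 = -0.17998938 / 0.50576275 = -0.3559.
Therefore phi_{33} = -0.3559.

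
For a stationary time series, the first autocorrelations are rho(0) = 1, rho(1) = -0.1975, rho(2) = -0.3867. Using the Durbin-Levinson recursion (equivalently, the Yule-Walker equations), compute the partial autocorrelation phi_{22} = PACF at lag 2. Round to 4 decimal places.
\phi_{22} = -0.4430

The PACF at lag k is phi_{kk}, the last component of the solution
to the Yule-Walker system G_k phi = r_k where
  (G_k)_{ij} = rho(|i - j|), (r_k)_i = rho(i), i,j = 1..k.
Equivalently, Durbin-Levinson gives phi_{kk} iteratively:
  phi_{11} = rho(1)
  phi_{kk} = [rho(k) - sum_{j=1..k-1} phi_{k-1,j} rho(k-j)]
            / [1 - sum_{j=1..k-1} phi_{k-1,j} rho(j)],
  phi_{k,j} = phi_{k-1,j} - phi_{kk} phi_{k-1,k-j},  j = 1..k-1.
Step k = 1:
  phi_11 = rho(1) = -0.1975.
Step k = 2:
  phi_22 = [rho(2) - phi_11 rho(1)] / [1 - phi_11 rho(1)] = [-0.3867 - (-0.1975)(-0.1975)] / [1 - (-0.1975)(-0.1975)]
         = -0.42570625 / 0.96099375 = -0.443.
Therefore phi_{22} = -0.4430.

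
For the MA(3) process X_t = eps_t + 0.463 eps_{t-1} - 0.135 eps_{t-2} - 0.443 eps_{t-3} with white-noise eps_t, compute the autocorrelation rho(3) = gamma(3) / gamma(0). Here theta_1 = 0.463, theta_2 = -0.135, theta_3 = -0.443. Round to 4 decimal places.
\rho(3) = -0.3100

For an MA(q) process with theta_0 = 1, the autocovariance is
  gamma(k) = sigma^2 * sum_{i=0..q-k} theta_i * theta_{i+k},
and rho(k) = gamma(k) / gamma(0). Sigma^2 cancels.
  numerator   = (1)*(-0.443) = -0.443.
  denominator = (1)^2 + (0.463)^2 + (-0.135)^2 + (-0.443)^2 = 1.428843.
  rho(3) = -0.443 / 1.428843 = -0.3100.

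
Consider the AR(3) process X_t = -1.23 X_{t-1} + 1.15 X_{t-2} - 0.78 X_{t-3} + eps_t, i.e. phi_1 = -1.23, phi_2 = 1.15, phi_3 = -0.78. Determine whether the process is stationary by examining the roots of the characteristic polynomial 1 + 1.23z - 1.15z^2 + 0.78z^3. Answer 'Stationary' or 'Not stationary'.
\text{Not stationary}

The AR(p) characteristic polynomial is P(z) = 1 + 1.23z - 1.15z^2 + 0.78z^3.
Stationarity requires all roots to lie outside the unit circle, i.e. |z| > 1 for every root.
Degree 3: look for a simple real root z0 first, then factor out (1 - z/z0) and solve the remaining quadratic.
Testing z0 = -0.5: P(-0.5) = 1 + (1.23)(-0.5) + (-1.15)(-0.5)^2 + (0.78)(-0.5)^3
  = 1 + (-0.615) + (-0.2875) + (-0.0975) = 0.  So z_0 = -0.5 is a root, |z_0| = 0.5.
Divide out the factor (1 + 2 z) = (1 - z/z0) (since 1/z0 = -2):
  P(z) = (1 + 2 z)(1 + (-0.77) z + (0.39) z^2)
  [check: z-coef -0.77 - (-2) = 1.23; z^2-coef 0.39 - (-2)(-0.77) = -1.15; z^3-coef -(-2)(0.39) = 0.78.]
Remaining roots from the quadratic factor 1 + (-0.77) z + (0.39) z^2:
  Set 1 + (-0.77) z + (0.39) z^2 = 0, i.e. a z^2 + b z + c = 0 with a = 0.39, b = -0.77, c = 1.
  Discriminant D = b^2 - 4ac = (-0.77)^2 - 4*(0.39)*1 = 0.5929 - (1.56) = -0.9671.
  D < 0, so the roots are the complex-conjugate pair z = (-b +/- i sqrt(-D)) / (2a) = 0.9872 +/- 1.2608i.
  For a conjugate pair |z|^2 = z * conj(z) = (product of roots) = c/a = 1/(0.39) = 2.564103, so |z| = sqrt(2.564103) = 1.6013 for both roots.
Moduli of all roots: 0.5000, 1.6013, 1.6013.
All moduli strictly greater than 1? No.
Verdict: Not stationary.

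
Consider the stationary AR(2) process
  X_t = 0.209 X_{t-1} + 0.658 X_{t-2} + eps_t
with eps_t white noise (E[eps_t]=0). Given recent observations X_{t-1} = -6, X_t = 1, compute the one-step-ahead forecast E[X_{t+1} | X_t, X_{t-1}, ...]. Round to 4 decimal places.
E[X_{t+1} \mid \mathcal F_t] = -3.7390

For an AR(p) model X_t = c + sum_i phi_i X_{t-i} + eps_t, the
one-step-ahead conditional mean is
  E[X_{t+1} | X_t, ...] = c + sum_i phi_i X_{t+1-i}.
Substitute known values:
  E[X_{t+1} | ...] = (0.209) * (1) + (0.658) * (-6)
                   = -3.7390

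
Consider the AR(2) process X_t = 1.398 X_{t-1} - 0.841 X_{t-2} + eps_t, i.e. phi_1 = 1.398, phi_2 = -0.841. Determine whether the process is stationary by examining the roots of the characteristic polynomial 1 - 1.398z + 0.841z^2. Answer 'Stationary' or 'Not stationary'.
\text{Stationary}

The AR(p) characteristic polynomial is P(z) = 1 - 1.398z + 0.841z^2.
Stationarity requires all roots to lie outside the unit circle, i.e. |z| > 1 for every root.
Set 1 + (-1.398) z + (0.841) z^2 = 0, i.e. a z^2 + b z + c = 0 with a = 0.841, b = -1.398, c = 1.
Discriminant D = b^2 - 4ac = (-1.398)^2 - 4*(0.841)*1 = 1.954404 - (3.364) = -1.409596.
D < 0, so the roots are the complex-conjugate pair z = (-b +/- i sqrt(-D)) / (2a) = 0.8312 +/- 0.7059i.
For a conjugate pair |z|^2 = z * conj(z) = (product of roots) = c/a = 1/(0.841) = 1.189061, so |z| = sqrt(1.189061) = 1.0904 for both roots.
Moduli of all roots: 1.0904, 1.0904.
All moduli strictly greater than 1? Yes.
Verdict: Stationary.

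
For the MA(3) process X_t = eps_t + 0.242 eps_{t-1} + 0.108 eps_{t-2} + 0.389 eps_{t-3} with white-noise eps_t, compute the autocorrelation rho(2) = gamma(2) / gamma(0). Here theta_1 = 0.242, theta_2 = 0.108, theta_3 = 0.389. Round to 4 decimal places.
\rho(2) = 0.1655

For an MA(q) process with theta_0 = 1, the autocovariance is
  gamma(k) = sigma^2 * sum_{i=0..q-k} theta_i * theta_{i+k},
and rho(k) = gamma(k) / gamma(0). Sigma^2 cancels.
  numerator   = (1)*(0.108) + (0.242)*(0.389) = 0.202138.
  denominator = (1)^2 + (0.242)^2 + (0.108)^2 + (0.389)^2 = 1.221549.
  rho(2) = 0.202138 / 1.221549 = 0.1655.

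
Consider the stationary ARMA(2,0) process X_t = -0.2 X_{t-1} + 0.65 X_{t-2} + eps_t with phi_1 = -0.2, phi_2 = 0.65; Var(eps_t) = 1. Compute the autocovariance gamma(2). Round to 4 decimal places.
\gamma(2) = 1.9651

Multiply the model equation by X_{t-k} and take expectations. With theta_0 = psi_0 = 1 and psi_j the MA(infinity) weights, this gives
  gamma(k) - sum_i phi_i gamma(k-i) = c_k,
  c_k = sigma^2 * sum_{j=k..q} theta_j psi_{j-k}   (c_k = 0 for k > q),
using gamma(-m) = gamma(m).
Pure AR (q = 0): c_0 = sigma^2 = 1, c_k = 0 for k >= 1.
Equations for k = 0, 1, 2 (AR order 2, c_2 = 0):
  (E0) gamma(0) = phi_1 gamma(1) + phi_2 gamma(2) + c_0
  (E1) gamma(1) = phi_1 gamma(0) + phi_2 gamma(1) + c_1
  (E2) gamma(2) = phi_1 gamma(1) + phi_2 gamma(0)
From (E1): gamma(1) = A gamma(0) + B with
  A = phi_1 / (1 - phi_2) = -0.2 / 0.35 = -0.571429,   B = c_1 / (1 - phi_2) = 0 / 0.35 = 0.
Insert (E2) into (E0): gamma(0) (1 - phi_2^2) = phi_1 (1 + phi_2) gamma(1) + c_0.
  phi_1 (1 + phi_2) = (-0.2)(1.65) = -0.33,   1 - phi_2^2 = 0.5775.
Replace gamma(1) by A gamma(0) + B and collect gamma(0):
  gamma(0) [0.5775 - (-0.33)(-0.571429)] = c_0 = 1
  gamma(0) * 0.388929 = 1
  gamma(0) = 1 / 0.388929 = 2.571166.
  gamma(1) = A gamma(0) = (-0.571429)(2.571166) = -1.469238.
  gamma(2) = phi_1 gamma(1) + phi_2 gamma(0) = (-0.2)(-1.469238) + (0.65)(2.571166) = 1.965106.
Therefore gamma(2) = 1.9651 (to 4 decimal places).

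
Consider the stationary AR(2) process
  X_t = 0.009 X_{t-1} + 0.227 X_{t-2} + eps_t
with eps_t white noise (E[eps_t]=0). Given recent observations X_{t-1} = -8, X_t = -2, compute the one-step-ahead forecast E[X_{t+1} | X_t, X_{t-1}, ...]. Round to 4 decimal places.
E[X_{t+1} \mid \mathcal F_t] = -1.8340

For an AR(p) model X_t = c + sum_i phi_i X_{t-i} + eps_t, the
one-step-ahead conditional mean is
  E[X_{t+1} | X_t, ...] = c + sum_i phi_i X_{t+1-i}.
Substitute known values:
  E[X_{t+1} | ...] = (0.009) * (-2) + (0.227) * (-8)
                   = -1.8340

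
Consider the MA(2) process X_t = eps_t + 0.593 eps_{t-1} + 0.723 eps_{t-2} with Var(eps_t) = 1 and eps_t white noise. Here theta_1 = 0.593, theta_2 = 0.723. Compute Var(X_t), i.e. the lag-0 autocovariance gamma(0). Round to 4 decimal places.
\gamma(0) = 1.8744

For an MA(q) process X_t = eps_t + sum_i theta_i eps_{t-i} with
Var(eps_t) = sigma^2, the variance is
  gamma(0) = sigma^2 * (1 + sum_i theta_i^2).
  sum_i theta_i^2 = (0.593)^2 + (0.723)^2 = 0.351649 + 0.522729 = 0.874378.
  gamma(0) = 1 * (1 + 0.874378) = 1 * 1.874378 = 1.874378, which rounds to 1.8744.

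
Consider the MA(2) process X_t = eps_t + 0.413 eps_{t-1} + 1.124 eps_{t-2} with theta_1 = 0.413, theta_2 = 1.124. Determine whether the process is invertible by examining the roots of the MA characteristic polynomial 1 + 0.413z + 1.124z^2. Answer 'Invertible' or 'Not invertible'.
\text{Not invertible}

The MA(q) characteristic polynomial is P(z) = 1 + 0.413z + 1.124z^2.
Invertibility requires all roots to lie outside the unit circle, i.e. |z| > 1 for every root.
Set 1 + (0.413) z + (1.124) z^2 = 0, i.e. a z^2 + b z + c = 0 with a = 1.124, b = 0.413, c = 1.
Discriminant D = b^2 - 4ac = (0.413)^2 - 4*(1.124)*1 = 0.170569 - (4.496) = -4.325431.
D < 0, so the roots are the complex-conjugate pair z = (-b +/- i sqrt(-D)) / (2a) = -0.1837 +/- 0.9252i.
For a conjugate pair |z|^2 = z * conj(z) = (product of roots) = c/a = 1/(1.124) = 0.88968, so |z| = sqrt(0.88968) = 0.9432 for both roots.
Moduli of all roots: 0.9432, 0.9432.
All moduli strictly greater than 1? No.
Verdict: Not invertible.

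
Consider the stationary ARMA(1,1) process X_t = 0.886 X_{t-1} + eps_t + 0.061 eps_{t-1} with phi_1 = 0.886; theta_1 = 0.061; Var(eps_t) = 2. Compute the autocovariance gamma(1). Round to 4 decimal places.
\gamma(1) = 9.2852

Multiply the model equation by X_{t-k} and take expectations. With theta_0 = psi_0 = 1 and psi_j the MA(infinity) weights, this gives
  gamma(k) - sum_i phi_i gamma(k-i) = c_k,
  c_k = sigma^2 * sum_{j=k..q} theta_j psi_{j-k}   (c_k = 0 for k > q),
using gamma(-m) = gamma(m).
psi-weights needed (psi_j = theta_j + sum_i phi_i psi_{j-i}):
  psi_1 = theta_1 + phi_1 = 0.061 + (0.886) = 0.947
Right-hand sides:
  c_0 = sigma^2 (1 + theta_1 psi_1) = 2 * (1 + (0.061)(0.947)) = 2 * 1.057767 = 2.115534
  c_1 = sigma^2 theta_1 = 2 * (0.061) = 0.122
  c_2 = 0
Equations for k = 0 and k = 1 (AR order 1):
  gamma(0) = phi_1 gamma(1) + c_0
  gamma(1) = phi_1 gamma(0) + c_1
Substituting the second into the first: gamma(0) (1 - phi_1^2) = c_0 + phi_1 c_1, so
  gamma(0) = (c_0 + phi_1 c_1) / (1 - phi_1^2) = (2.115534 + (0.886)(0.122)) / (1 - (0.886)^2) = 2.223626 / 0.215004 = 10.342254.
  gamma(1) = phi_1 gamma(0) + c_1 = (0.886)(10.342254) + (0.122) = 9.285237.
Therefore gamma(1) = 9.2852 (to 4 decimal places).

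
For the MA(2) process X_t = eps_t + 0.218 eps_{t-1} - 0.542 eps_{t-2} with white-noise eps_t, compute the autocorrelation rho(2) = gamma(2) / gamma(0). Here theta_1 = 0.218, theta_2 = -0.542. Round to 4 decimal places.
\rho(2) = -0.4041

For an MA(q) process with theta_0 = 1, the autocovariance is
  gamma(k) = sigma^2 * sum_{i=0..q-k} theta_i * theta_{i+k},
and rho(k) = gamma(k) / gamma(0). Sigma^2 cancels.
  numerator   = (1)*(-0.542) = -0.542.
  denominator = (1)^2 + (0.218)^2 + (-0.542)^2 = 1.341288.
  rho(2) = -0.542 / 1.341288 = -0.4041.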